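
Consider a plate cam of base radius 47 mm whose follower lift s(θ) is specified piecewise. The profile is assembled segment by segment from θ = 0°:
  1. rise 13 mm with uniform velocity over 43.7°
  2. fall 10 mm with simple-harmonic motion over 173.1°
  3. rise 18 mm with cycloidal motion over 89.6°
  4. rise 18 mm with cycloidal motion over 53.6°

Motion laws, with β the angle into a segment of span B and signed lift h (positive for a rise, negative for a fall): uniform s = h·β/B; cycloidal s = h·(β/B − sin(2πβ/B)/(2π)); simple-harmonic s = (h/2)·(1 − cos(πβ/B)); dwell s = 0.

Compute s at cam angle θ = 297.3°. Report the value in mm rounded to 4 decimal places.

seg 1 [0°–43.7°] uniform, h=13: full span → s += 13 → s = 13.0000
seg 2 [43.7°–216.8°] simple-harmonic, h=-10: full span → s += -10 → s = 3.0000
seg 3 [216.8°–306.4°] cycloidal, h=18: θ=297.3° here. β=80.5, B=89.6. 18·(0.8984 − sin(2π·0.8984)/(2π)) = 17.8784 → s = 20.8784

20.8784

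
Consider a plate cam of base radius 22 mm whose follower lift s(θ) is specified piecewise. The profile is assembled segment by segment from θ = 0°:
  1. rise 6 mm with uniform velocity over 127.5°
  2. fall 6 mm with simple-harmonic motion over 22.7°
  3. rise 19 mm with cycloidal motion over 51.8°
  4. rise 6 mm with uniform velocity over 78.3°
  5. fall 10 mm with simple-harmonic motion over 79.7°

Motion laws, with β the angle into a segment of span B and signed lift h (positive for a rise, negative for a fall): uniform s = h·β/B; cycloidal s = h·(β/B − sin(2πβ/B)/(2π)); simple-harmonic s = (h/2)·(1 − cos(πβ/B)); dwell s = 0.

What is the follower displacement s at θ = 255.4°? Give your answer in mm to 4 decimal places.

seg 1 [0°–127.5°] uniform, h=6: full span → s += 6 → s = 6.0000
seg 2 [127.5°–150.2°] simple-harmonic, h=-6: full span → s += -6 → s = 0.0000
seg 3 [150.2°–202°] cycloidal, h=19: full span → s += 19 → s = 19.0000
seg 4 [202°–280.3°] uniform, h=6: θ=255.4° here. β=53.4, B=78.3. 6·53.4/78.3 = 4.0920 → s = 23.0920

23.0920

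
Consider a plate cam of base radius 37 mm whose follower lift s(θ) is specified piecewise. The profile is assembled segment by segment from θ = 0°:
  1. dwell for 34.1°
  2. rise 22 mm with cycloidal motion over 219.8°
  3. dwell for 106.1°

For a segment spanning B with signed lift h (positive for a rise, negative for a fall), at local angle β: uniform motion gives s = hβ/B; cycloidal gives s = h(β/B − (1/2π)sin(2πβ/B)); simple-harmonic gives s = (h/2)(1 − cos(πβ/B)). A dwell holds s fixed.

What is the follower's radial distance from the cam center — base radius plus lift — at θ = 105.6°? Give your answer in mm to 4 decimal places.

seg 1 [0°–34.1°] dwell: s stays 0.0000
seg 2 [34.1°–253.9°] cycloidal, h=22: θ=105.6° here. β=71.5, B=219.8. 22·(0.3253 − sin(2π·0.3253)/(2π)) = 4.0397 → s = 4.0397
radial distance = base radius + s = 37 + 4.0397 = 41.0397

41.0397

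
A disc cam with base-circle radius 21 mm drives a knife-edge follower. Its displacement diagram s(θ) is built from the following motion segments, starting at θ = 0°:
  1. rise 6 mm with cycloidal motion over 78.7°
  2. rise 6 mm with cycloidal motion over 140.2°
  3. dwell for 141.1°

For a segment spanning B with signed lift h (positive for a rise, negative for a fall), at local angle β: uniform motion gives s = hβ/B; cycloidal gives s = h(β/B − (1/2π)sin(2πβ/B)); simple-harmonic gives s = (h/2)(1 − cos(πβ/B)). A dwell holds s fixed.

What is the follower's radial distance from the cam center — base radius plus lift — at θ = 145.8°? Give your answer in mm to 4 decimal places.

seg 1 [0°–78.7°] cycloidal, h=6: full span → s += 6 → s = 6.0000
seg 2 [78.7°–218.9°] cycloidal, h=6: θ=145.8° here. β=67.1, B=140.2. 6·(0.4786 − sin(2π·0.4786)/(2π)) = 2.7436 → s = 8.7436
radial distance = base radius + s = 21 + 8.7436 = 29.7436

29.7436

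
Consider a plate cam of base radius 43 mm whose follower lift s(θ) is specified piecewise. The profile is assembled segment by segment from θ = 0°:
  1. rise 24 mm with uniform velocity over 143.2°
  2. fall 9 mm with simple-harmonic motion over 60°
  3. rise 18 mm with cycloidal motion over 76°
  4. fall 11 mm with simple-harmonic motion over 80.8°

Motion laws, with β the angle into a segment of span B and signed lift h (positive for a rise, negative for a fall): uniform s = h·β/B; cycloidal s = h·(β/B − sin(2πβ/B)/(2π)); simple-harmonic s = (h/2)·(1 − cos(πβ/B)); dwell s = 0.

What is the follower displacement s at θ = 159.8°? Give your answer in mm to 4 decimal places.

seg 1 [0°–143.2°] uniform, h=24: full span → s += 24 → s = 24.0000
seg 2 [143.2°–203.2°] simple-harmonic, h=-9: θ=159.8° here. β=16.6, B=60. -9/2·(1 − cos(π·0.2767)) = -1.5954 → s = 22.4046

22.4046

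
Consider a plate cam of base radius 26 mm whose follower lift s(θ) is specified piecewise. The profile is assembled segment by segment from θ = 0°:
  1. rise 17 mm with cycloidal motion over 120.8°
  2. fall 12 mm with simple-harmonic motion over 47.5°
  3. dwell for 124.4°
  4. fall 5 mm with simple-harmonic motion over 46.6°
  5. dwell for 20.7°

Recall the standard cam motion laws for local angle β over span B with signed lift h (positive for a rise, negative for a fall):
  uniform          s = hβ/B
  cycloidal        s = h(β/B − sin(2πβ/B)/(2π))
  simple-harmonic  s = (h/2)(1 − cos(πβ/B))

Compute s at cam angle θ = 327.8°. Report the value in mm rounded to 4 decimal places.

seg 1 [0°–120.8°] cycloidal, h=17: full span → s += 17 → s = 17.0000
seg 2 [120.8°–168.3°] simple-harmonic, h=-12: full span → s += -12 → s = 5.0000
seg 3 [168.3°–292.7°] dwell: s stays 5.0000
seg 4 [292.7°–339.3°] simple-harmonic, h=-5: θ=327.8° here. β=35.1, B=46.6. -5/2·(1 − cos(π·0.7532)) = -4.2856 → s = 0.7144

0.7144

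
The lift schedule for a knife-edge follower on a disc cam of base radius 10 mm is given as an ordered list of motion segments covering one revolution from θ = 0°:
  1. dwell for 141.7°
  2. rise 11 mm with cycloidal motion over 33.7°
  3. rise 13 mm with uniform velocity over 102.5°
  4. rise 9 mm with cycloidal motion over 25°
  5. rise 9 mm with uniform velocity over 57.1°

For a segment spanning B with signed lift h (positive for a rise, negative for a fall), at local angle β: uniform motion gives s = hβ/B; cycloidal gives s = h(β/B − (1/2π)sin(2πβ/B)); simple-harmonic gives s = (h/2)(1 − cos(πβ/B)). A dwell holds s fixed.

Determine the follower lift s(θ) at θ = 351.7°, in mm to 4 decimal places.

seg 1 [0°–141.7°] dwell: s stays 0.0000
seg 2 [141.7°–175.4°] cycloidal, h=11: full span → s += 11 → s = 11.0000
seg 3 [175.4°–277.9°] uniform, h=13: full span → s += 13 → s = 24.0000
seg 4 [277.9°–302.9°] cycloidal, h=9: full span → s += 9 → s = 33.0000
seg 5 [302.9°–360°] uniform, h=9: θ=351.7° here. β=48.8, B=57.1. 9·48.8/57.1 = 7.6918 → s = 40.6918

40.6918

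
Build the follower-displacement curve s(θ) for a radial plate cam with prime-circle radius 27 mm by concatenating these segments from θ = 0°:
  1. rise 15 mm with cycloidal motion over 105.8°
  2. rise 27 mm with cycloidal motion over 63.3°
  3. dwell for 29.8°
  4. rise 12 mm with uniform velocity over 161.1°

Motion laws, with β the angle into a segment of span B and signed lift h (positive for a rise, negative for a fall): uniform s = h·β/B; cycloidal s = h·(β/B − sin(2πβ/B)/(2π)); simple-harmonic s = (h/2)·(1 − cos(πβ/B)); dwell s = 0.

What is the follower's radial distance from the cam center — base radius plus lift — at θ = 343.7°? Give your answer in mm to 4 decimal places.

seg 1 [0°–105.8°] cycloidal, h=15: full span → s += 15 → s = 15.0000
seg 2 [105.8°–169.1°] cycloidal, h=27: full span → s += 27 → s = 42.0000
seg 3 [169.1°–198.9°] dwell: s stays 42.0000
seg 4 [198.9°–360°] uniform, h=12: θ=343.7° here. β=144.8, B=161.1. 12·144.8/161.1 = 10.7858 → s = 52.7858
radial distance = base radius + s = 27 + 52.7858 = 79.7858

79.7858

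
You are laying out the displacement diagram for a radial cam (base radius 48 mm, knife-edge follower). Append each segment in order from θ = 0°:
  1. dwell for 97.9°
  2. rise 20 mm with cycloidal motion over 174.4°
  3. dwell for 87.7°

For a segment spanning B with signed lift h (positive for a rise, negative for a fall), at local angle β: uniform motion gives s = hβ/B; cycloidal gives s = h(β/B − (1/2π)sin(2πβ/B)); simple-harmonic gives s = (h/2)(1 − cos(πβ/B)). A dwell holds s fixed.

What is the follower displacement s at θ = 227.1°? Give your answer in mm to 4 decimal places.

seg 1 [0°–97.9°] dwell: s stays 0.0000
seg 2 [97.9°–272.3°] cycloidal, h=20: θ=227.1° here. β=129.2, B=174.4. 20·(0.7408 − sin(2π·0.7408)/(2π)) = 17.9943 → s = 17.9943

17.9943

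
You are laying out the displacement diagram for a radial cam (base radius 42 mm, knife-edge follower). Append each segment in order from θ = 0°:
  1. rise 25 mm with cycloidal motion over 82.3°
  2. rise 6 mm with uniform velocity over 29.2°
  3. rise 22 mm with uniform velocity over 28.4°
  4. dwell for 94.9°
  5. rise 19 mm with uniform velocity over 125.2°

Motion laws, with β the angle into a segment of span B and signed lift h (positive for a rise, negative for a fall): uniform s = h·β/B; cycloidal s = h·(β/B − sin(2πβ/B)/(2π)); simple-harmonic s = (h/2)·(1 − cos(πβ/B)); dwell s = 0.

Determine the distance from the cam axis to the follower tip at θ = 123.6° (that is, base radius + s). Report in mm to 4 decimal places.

seg 1 [0°–82.3°] cycloidal, h=25: full span → s += 25 → s = 25.0000
seg 2 [82.3°–111.5°] uniform, h=6: full span → s += 6 → s = 31.0000
seg 3 [111.5°–139.9°] uniform, h=22: θ=123.6° here. β=12.1, B=28.4. 22·12.1/28.4 = 9.3732 → s = 40.3732
radial distance = base radius + s = 42 + 40.3732 = 82.3732

82.3732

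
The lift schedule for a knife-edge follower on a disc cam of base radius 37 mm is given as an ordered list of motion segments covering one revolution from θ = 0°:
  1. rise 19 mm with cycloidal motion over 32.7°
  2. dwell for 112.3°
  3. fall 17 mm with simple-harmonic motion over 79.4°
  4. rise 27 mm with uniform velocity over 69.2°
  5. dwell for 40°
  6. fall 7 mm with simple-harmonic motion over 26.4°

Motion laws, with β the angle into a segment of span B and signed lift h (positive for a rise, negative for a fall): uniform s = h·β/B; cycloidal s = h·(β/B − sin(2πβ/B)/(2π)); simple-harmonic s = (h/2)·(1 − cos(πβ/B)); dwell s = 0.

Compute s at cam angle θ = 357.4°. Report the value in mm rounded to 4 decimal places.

seg 1 [0°–32.7°] cycloidal, h=19: full span → s += 19 → s = 19.0000
seg 2 [32.7°–145°] dwell: s stays 19.0000
seg 3 [145°–224.4°] simple-harmonic, h=-17: full span → s += -17 → s = 2.0000
seg 4 [224.4°–293.6°] uniform, h=27: full span → s += 27 → s = 29.0000
seg 5 [293.6°–333.6°] dwell: s stays 29.0000
seg 6 [333.6°–360°] simple-harmonic, h=-7: θ=357.4° here. β=23.8, B=26.4. -7/2·(1 − cos(π·0.9015)) = -6.8338 → s = 22.1662

22.1662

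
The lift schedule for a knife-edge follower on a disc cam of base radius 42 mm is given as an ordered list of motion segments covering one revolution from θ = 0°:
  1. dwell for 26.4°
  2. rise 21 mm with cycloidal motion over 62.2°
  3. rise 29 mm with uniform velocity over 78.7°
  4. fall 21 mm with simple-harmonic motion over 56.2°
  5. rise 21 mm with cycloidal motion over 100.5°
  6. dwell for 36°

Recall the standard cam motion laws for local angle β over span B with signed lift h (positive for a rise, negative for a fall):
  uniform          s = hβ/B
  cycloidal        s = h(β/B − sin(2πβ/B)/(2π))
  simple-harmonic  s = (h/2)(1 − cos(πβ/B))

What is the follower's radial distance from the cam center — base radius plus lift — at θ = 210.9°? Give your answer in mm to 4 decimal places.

seg 1 [0°–26.4°] dwell: s stays 0.0000
seg 2 [26.4°–88.6°] cycloidal, h=21: full span → s += 21 → s = 21.0000
seg 3 [88.6°–167.3°] uniform, h=29: full span → s += 29 → s = 50.0000
seg 4 [167.3°–223.5°] simple-harmonic, h=-21: θ=210.9° here. β=43.6, B=56.2. -21/2·(1 − cos(π·0.7758)) = -18.5014 → s = 31.4986
radial distance = base radius + s = 42 + 31.4986 = 73.4986

73.4986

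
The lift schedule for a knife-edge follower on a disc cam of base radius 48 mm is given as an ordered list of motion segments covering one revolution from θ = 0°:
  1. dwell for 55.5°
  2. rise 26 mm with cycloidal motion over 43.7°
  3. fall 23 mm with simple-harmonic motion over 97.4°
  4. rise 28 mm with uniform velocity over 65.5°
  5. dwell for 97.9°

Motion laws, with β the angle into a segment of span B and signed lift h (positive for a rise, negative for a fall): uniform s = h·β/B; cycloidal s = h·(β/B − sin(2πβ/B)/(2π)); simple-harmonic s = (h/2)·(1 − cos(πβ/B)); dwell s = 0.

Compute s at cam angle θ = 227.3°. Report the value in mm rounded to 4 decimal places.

seg 1 [0°–55.5°] dwell: s stays 0.0000
seg 2 [55.5°–99.2°] cycloidal, h=26: full span → s += 26 → s = 26.0000
seg 3 [99.2°–196.6°] simple-harmonic, h=-23: full span → s += -23 → s = 3.0000
seg 4 [196.6°–262.1°] uniform, h=28: θ=227.3° here. β=30.7, B=65.5. 28·30.7/65.5 = 13.1237 → s = 16.1237

16.1237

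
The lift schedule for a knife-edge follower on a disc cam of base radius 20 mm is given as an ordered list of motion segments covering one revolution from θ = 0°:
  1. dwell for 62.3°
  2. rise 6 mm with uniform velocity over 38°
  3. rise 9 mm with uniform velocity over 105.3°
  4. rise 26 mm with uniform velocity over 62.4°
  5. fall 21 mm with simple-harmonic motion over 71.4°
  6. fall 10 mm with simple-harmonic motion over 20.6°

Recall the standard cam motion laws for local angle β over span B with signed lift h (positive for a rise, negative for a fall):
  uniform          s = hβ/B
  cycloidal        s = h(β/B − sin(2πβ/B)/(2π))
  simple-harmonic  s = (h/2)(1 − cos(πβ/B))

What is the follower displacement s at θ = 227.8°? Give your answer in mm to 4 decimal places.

seg 1 [0°–62.3°] dwell: s stays 0.0000
seg 2 [62.3°–100.3°] uniform, h=6: full span → s += 6 → s = 6.0000
seg 3 [100.3°–205.6°] uniform, h=9: full span → s += 9 → s = 15.0000
seg 4 [205.6°–268°] uniform, h=26: θ=227.8° here. β=22.2, B=62.4. 26·22.2/62.4 = 9.2500 → s = 24.2500

24.2500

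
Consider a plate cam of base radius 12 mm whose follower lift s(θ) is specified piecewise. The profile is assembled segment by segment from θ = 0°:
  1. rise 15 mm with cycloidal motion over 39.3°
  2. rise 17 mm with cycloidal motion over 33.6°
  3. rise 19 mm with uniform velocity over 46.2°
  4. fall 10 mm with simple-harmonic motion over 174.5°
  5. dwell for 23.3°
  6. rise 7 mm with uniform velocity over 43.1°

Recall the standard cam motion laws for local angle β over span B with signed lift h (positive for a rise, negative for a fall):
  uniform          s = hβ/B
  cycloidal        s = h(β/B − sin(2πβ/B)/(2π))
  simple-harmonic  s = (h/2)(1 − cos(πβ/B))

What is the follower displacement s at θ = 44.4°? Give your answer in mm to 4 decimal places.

seg 1 [0°–39.3°] cycloidal, h=15: full span → s += 15 → s = 15.0000
seg 2 [39.3°–72.9°] cycloidal, h=17: θ=44.4° here. β=5.1, B=33.6. 17·(0.1518 − sin(2π·0.1518)/(2π)) = 0.3737 → s = 15.3737

15.3737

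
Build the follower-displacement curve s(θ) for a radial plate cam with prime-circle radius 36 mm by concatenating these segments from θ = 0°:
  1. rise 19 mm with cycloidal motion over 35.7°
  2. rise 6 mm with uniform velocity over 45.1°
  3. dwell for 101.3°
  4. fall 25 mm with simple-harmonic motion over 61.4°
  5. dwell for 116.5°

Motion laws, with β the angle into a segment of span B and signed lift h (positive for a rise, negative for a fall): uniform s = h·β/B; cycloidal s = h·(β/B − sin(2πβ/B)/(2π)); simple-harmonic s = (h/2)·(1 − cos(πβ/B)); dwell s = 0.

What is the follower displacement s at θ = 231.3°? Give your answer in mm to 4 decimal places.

seg 1 [0°–35.7°] cycloidal, h=19: full span → s += 19 → s = 19.0000
seg 2 [35.7°–80.8°] uniform, h=6: full span → s += 6 → s = 25.0000
seg 3 [80.8°–182.1°] dwell: s stays 25.0000
seg 4 [182.1°–243.5°] simple-harmonic, h=-25: θ=231.3° here. β=49.2, B=61.4. -25/2·(1 − cos(π·0.8013)) = -22.6427 → s = 2.3573

2.3573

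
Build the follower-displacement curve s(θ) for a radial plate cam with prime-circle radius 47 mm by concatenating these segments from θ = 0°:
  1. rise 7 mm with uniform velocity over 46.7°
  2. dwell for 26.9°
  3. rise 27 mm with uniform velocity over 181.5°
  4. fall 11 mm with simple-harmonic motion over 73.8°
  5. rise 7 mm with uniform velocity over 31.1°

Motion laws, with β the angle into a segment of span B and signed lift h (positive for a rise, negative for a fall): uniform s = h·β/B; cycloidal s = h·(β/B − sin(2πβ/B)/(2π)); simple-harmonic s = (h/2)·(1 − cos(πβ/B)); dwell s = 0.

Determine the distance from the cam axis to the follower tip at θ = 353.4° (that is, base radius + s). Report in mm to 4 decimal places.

seg 1 [0°–46.7°] uniform, h=7: full span → s += 7 → s = 7.0000
seg 2 [46.7°–73.6°] dwell: s stays 7.0000
seg 3 [73.6°–255.1°] uniform, h=27: full span → s += 27 → s = 34.0000
seg 4 [255.1°–328.9°] simple-harmonic, h=-11: full span → s += -11 → s = 23.0000
seg 5 [328.9°–360°] uniform, h=7: θ=353.4° here. β=24.5, B=31.1. 7·24.5/31.1 = 5.5145 → s = 28.5145
radial distance = base radius + s = 47 + 28.5145 = 75.5145

75.5145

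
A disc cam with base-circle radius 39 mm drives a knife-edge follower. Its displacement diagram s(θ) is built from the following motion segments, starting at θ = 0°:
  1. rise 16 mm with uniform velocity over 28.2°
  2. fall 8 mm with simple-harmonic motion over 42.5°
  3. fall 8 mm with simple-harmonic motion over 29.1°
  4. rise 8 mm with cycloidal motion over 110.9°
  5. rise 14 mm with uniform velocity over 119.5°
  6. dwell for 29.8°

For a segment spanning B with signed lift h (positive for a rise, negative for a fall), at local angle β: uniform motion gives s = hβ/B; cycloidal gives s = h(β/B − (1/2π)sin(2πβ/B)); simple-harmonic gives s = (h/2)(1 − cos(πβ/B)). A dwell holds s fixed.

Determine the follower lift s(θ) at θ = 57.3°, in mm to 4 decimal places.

seg 1 [0°–28.2°] uniform, h=16: full span → s += 16 → s = 16.0000
seg 2 [28.2°–70.7°] simple-harmonic, h=-8: θ=57.3° here. β=29.1, B=42.5. -8/2·(1 − cos(π·0.6847)) = -6.1930 → s = 9.8070

9.8070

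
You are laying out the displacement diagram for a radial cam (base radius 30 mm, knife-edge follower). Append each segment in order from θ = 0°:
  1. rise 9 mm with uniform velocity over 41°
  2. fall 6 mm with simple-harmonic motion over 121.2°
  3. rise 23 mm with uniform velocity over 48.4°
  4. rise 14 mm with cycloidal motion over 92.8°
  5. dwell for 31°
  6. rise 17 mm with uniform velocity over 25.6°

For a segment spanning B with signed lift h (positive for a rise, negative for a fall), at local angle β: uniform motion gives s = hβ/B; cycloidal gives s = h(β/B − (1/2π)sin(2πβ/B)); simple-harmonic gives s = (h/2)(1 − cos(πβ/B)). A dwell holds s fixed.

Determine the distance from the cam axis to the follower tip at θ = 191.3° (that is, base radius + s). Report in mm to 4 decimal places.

seg 1 [0°–41°] uniform, h=9: full span → s += 9 → s = 9.0000
seg 2 [41°–162.2°] simple-harmonic, h=-6: full span → s += -6 → s = 3.0000
seg 3 [162.2°–210.6°] uniform, h=23: θ=191.3° here. β=29.1, B=48.4. 23·29.1/48.4 = 13.8285 → s = 16.8285
radial distance = base radius + s = 30 + 16.8285 = 46.8285

46.8285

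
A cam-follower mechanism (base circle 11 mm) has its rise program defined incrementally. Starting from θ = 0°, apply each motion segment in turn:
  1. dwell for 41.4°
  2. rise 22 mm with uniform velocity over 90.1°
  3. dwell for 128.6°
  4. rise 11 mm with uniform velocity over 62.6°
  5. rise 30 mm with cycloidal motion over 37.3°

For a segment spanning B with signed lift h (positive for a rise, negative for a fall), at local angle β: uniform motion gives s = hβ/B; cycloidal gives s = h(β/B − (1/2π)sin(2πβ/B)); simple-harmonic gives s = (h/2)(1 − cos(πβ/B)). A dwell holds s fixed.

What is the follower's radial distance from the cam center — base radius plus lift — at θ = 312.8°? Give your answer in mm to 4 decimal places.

seg 1 [0°–41.4°] dwell: s stays 0.0000
seg 2 [41.4°–131.5°] uniform, h=22: full span → s += 22 → s = 22.0000
seg 3 [131.5°–260.1°] dwell: s stays 22.0000
seg 4 [260.1°–322.7°] uniform, h=11: θ=312.8° here. β=52.7, B=62.6. 11·52.7/62.6 = 9.2604 → s = 31.2604
radial distance = base radius + s = 11 + 31.2604 = 42.2604

42.2604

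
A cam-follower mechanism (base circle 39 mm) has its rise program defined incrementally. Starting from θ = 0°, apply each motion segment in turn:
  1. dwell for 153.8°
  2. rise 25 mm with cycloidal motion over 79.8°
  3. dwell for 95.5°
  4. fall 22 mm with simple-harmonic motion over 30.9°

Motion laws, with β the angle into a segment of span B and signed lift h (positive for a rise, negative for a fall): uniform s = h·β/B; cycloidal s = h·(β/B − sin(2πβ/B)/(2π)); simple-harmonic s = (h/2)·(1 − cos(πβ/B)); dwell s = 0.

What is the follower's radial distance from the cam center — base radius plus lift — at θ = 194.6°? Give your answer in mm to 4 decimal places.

seg 1 [0°–153.8°] dwell: s stays 0.0000
seg 2 [153.8°–233.6°] cycloidal, h=25: θ=194.6° here. β=40.8, B=79.8. 25·(0.5113 − sin(2π·0.5113)/(2π)) = 13.0637 → s = 13.0637
radial distance = base radius + s = 39 + 13.0637 = 52.0637

52.0637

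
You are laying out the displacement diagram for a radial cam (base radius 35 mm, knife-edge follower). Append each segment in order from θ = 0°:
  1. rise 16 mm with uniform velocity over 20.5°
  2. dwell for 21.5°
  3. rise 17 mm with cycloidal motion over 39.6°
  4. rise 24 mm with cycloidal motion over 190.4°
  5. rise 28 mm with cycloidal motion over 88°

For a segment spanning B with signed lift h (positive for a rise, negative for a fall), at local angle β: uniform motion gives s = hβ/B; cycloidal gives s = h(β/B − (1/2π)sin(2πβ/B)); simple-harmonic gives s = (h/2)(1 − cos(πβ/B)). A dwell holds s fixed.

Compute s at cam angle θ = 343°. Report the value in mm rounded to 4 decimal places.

seg 1 [0°–20.5°] uniform, h=16: full span → s += 16 → s = 16.0000
seg 2 [20.5°–42°] dwell: s stays 16.0000
seg 3 [42°–81.6°] cycloidal, h=17: full span → s += 17 → s = 33.0000
seg 4 [81.6°–272°] cycloidal, h=24: full span → s += 24 → s = 57.0000
seg 5 [272°–360°] cycloidal, h=28: θ=343° here. β=71, B=88. 28·(0.8068 − sin(2π·0.8068)/(2π)) = 26.7663 → s = 83.7663

83.7663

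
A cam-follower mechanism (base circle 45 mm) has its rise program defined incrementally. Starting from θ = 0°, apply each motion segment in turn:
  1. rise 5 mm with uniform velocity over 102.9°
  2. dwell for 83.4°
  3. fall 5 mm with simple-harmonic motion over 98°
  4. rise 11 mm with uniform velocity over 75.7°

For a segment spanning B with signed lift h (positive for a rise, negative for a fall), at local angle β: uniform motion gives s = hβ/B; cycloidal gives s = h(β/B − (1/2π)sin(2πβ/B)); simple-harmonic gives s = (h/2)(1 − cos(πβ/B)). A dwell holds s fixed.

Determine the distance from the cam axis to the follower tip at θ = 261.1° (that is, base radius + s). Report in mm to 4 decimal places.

seg 1 [0°–102.9°] uniform, h=5: full span → s += 5 → s = 5.0000
seg 2 [102.9°–186.3°] dwell: s stays 5.0000
seg 3 [186.3°–284.3°] simple-harmonic, h=-5: θ=261.1° here. β=74.8, B=98. -5/2·(1 − cos(π·0.7633)) = -4.3399 → s = 0.6601
radial distance = base radius + s = 45 + 0.6601 = 45.6601

45.6601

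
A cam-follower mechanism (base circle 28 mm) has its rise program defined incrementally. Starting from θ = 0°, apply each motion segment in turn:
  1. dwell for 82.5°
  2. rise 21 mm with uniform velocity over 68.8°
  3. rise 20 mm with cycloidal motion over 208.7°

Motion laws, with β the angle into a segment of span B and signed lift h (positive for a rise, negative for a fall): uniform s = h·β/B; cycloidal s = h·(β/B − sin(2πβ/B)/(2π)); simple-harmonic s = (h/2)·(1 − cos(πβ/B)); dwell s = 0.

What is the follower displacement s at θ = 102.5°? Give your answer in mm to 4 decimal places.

seg 1 [0°–82.5°] dwell: s stays 0.0000
seg 2 [82.5°–151.3°] uniform, h=21: θ=102.5° here. β=20, B=68.8. 21·20/68.8 = 6.1047 → s = 6.1047

6.1047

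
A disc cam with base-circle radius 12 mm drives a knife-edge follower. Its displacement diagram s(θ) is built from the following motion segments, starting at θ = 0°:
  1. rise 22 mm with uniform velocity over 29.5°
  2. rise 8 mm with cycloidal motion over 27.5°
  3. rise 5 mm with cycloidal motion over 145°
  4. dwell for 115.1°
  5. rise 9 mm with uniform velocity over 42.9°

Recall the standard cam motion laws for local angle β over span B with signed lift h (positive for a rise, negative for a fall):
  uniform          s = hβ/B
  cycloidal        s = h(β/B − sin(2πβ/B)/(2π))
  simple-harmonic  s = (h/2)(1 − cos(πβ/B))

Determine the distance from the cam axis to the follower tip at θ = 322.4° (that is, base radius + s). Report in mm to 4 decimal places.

seg 1 [0°–29.5°] uniform, h=22: full span → s += 22 → s = 22.0000
seg 2 [29.5°–57°] cycloidal, h=8: full span → s += 8 → s = 30.0000
seg 3 [57°–202°] cycloidal, h=5: full span → s += 5 → s = 35.0000
seg 4 [202°–317.1°] dwell: s stays 35.0000
seg 5 [317.1°–360°] uniform, h=9: θ=322.4° here. β=5.3, B=42.9. 9·5.3/42.9 = 1.1119 → s = 36.1119
radial distance = base radius + s = 12 + 36.1119 = 48.1119

48.1119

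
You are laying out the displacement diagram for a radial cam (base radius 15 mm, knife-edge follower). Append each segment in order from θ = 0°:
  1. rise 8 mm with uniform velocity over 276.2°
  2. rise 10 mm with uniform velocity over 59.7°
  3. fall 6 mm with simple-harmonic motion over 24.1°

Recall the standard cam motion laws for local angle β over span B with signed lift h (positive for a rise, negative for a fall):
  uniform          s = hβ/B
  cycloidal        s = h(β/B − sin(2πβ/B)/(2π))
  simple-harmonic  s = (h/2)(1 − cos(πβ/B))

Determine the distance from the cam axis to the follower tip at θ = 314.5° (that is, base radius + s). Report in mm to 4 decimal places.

seg 1 [0°–276.2°] uniform, h=8: full span → s += 8 → s = 8.0000
seg 2 [276.2°–335.9°] uniform, h=10: θ=314.5° here. β=38.3, B=59.7. 10·38.3/59.7 = 6.4154 → s = 14.4154
radial distance = base radius + s = 15 + 14.4154 = 29.4154

29.4154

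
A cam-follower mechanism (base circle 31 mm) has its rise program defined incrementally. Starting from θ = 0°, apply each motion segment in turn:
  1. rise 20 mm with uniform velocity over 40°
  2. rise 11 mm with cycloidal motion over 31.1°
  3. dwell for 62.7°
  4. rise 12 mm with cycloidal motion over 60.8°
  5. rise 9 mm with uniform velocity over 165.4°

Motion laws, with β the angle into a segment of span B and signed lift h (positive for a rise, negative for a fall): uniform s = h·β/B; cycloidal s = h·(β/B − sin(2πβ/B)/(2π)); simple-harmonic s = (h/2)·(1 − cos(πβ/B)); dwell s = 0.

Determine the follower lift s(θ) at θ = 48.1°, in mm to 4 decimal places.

seg 1 [0°–40°] uniform, h=20: full span → s += 20 → s = 20.0000
seg 2 [40°–71.1°] cycloidal, h=11: θ=48.1° here. β=8.1, B=31.1. 11·(0.2605 − sin(2π·0.2605)/(2π)) = 1.1180 → s = 21.1180

21.1180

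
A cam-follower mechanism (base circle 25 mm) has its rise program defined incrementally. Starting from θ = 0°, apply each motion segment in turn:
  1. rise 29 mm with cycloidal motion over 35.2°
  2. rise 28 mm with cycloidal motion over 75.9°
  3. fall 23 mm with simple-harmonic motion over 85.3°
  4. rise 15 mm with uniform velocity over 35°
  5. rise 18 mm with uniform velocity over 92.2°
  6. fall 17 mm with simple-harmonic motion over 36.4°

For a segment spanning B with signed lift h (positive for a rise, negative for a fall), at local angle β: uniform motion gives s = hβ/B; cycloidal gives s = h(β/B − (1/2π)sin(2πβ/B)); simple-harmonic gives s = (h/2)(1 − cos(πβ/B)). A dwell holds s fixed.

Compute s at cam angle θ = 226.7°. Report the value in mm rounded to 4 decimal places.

seg 1 [0°–35.2°] cycloidal, h=29: full span → s += 29 → s = 29.0000
seg 2 [35.2°–111.1°] cycloidal, h=28: full span → s += 28 → s = 57.0000
seg 3 [111.1°–196.4°] simple-harmonic, h=-23: full span → s += -23 → s = 34.0000
seg 4 [196.4°–231.4°] uniform, h=15: θ=226.7° here. β=30.3, B=35. 15·30.3/35 = 12.9857 → s = 46.9857

46.9857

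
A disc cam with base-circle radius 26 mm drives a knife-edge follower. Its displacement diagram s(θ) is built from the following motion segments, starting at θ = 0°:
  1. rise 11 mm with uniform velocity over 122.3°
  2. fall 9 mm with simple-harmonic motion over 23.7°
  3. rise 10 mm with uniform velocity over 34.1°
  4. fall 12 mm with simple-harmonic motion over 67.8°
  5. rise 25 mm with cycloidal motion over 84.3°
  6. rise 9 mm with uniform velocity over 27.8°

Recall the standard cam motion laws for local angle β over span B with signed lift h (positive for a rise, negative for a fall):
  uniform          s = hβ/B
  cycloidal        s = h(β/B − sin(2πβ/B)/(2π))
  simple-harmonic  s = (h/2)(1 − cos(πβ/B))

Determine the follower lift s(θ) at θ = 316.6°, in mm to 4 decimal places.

seg 1 [0°–122.3°] uniform, h=11: full span → s += 11 → s = 11.0000
seg 2 [122.3°–146°] simple-harmonic, h=-9: full span → s += -9 → s = 2.0000
seg 3 [146°–180.1°] uniform, h=10: full span → s += 10 → s = 12.0000
seg 4 [180.1°–247.9°] simple-harmonic, h=-12: full span → s += -12 → s = 0.0000
seg 5 [247.9°–332.2°] cycloidal, h=25: θ=316.6° here. β=68.7, B=84.3. 25·(0.8149 − sin(2π·0.8149)/(2π)) = 24.0258 → s = 24.0258

24.0258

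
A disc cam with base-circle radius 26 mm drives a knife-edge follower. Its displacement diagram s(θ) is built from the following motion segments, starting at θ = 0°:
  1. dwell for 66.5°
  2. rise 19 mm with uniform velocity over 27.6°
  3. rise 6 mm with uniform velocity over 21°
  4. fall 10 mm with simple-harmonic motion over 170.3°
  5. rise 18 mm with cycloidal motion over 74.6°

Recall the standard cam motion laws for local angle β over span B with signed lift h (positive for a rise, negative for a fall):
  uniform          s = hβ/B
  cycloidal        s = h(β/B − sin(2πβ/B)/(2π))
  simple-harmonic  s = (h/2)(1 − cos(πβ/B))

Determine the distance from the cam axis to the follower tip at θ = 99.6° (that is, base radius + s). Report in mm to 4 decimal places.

seg 1 [0°–66.5°] dwell: s stays 0.0000
seg 2 [66.5°–94.1°] uniform, h=19: full span → s += 19 → s = 19.0000
seg 3 [94.1°–115.1°] uniform, h=6: θ=99.6° here. β=5.5, B=21. 6·5.5/21 = 1.5714 → s = 20.5714
radial distance = base radius + s = 26 + 20.5714 = 46.5714

46.5714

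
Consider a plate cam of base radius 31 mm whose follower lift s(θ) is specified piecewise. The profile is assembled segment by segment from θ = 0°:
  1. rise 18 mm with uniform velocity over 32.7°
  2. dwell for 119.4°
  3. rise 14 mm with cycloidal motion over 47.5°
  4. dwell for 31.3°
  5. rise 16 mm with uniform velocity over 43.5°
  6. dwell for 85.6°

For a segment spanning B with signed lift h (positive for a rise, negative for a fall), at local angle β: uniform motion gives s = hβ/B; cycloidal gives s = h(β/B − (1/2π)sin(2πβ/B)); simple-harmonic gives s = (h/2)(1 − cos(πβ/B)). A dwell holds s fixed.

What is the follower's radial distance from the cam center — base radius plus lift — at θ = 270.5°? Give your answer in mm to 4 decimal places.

seg 1 [0°–32.7°] uniform, h=18: full span → s += 18 → s = 18.0000
seg 2 [32.7°–152.1°] dwell: s stays 18.0000
seg 3 [152.1°–199.6°] cycloidal, h=14: full span → s += 14 → s = 32.0000
seg 4 [199.6°–230.9°] dwell: s stays 32.0000
seg 5 [230.9°–274.4°] uniform, h=16: θ=270.5° here. β=39.6, B=43.5. 16·39.6/43.5 = 14.5655 → s = 46.5655
radial distance = base radius + s = 31 + 46.5655 = 77.5655

77.5655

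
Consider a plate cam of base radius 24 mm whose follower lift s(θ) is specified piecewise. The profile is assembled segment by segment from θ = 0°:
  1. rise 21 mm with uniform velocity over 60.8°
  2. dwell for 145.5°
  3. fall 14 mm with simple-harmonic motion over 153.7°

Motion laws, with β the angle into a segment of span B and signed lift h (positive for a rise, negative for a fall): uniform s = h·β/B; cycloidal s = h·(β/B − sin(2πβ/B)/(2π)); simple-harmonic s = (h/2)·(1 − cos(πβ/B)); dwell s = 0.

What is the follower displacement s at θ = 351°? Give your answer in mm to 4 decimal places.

seg 1 [0°–60.8°] uniform, h=21: full span → s += 21 → s = 21.0000
seg 2 [60.8°–206.3°] dwell: s stays 21.0000
seg 3 [206.3°–360°] simple-harmonic, h=-14: θ=351° here. β=144.7, B=153.7. -14/2·(1 − cos(π·0.9414)) = -13.8819 → s = 7.1181

7.1181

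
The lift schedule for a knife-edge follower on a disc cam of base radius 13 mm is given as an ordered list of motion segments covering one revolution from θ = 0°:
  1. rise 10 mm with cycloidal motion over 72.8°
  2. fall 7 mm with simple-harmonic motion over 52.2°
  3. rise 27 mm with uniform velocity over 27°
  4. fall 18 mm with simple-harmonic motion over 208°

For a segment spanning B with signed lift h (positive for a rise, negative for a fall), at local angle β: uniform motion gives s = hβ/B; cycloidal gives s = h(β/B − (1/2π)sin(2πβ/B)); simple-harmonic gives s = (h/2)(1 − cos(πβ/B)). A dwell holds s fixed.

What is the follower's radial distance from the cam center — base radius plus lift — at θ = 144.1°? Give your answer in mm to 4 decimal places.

seg 1 [0°–72.8°] cycloidal, h=10: full span → s += 10 → s = 10.0000
seg 2 [72.8°–125°] simple-harmonic, h=-7: full span → s += -7 → s = 3.0000
seg 3 [125°–152°] uniform, h=27: θ=144.1° here. β=19.1, B=27. 27·19.1/27 = 19.1000 → s = 22.1000
radial distance = base radius + s = 13 + 22.1000 = 35.1000

35.1000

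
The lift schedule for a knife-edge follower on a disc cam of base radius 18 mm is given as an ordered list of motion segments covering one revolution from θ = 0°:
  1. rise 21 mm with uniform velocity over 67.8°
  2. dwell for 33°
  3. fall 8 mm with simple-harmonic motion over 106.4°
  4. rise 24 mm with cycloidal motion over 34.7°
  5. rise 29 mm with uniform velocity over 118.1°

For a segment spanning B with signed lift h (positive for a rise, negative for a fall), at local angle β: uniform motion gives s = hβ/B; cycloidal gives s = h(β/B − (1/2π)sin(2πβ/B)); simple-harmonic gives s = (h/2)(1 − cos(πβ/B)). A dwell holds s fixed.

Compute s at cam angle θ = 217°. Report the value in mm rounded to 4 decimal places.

seg 1 [0°–67.8°] uniform, h=21: full span → s += 21 → s = 21.0000
seg 2 [67.8°–100.8°] dwell: s stays 21.0000
seg 3 [100.8°–207.2°] simple-harmonic, h=-8: full span → s += -8 → s = 13.0000
seg 4 [207.2°–241.9°] cycloidal, h=24: θ=217° here. β=9.8, B=34.7. 24·(0.2824 − sin(2π·0.2824)/(2π)) = 3.0374 → s = 16.0374

16.0374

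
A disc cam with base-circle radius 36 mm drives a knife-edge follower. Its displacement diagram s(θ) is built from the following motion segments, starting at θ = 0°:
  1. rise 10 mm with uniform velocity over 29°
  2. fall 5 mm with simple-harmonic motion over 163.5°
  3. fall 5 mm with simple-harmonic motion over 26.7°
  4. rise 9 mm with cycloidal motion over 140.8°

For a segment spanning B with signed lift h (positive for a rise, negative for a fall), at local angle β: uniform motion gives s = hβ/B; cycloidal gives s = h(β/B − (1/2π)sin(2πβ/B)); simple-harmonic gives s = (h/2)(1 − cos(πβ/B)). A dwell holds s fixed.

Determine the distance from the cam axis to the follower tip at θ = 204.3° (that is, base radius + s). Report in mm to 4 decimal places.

seg 1 [0°–29°] uniform, h=10: full span → s += 10 → s = 10.0000
seg 2 [29°–192.5°] simple-harmonic, h=-5: full span → s += -5 → s = 5.0000
seg 3 [192.5°–219.2°] simple-harmonic, h=-5: θ=204.3° here. β=11.8, B=26.7. -5/2·(1 − cos(π·0.4419)) = -2.0466 → s = 2.9534
radial distance = base radius + s = 36 + 2.9534 = 38.9534

38.9534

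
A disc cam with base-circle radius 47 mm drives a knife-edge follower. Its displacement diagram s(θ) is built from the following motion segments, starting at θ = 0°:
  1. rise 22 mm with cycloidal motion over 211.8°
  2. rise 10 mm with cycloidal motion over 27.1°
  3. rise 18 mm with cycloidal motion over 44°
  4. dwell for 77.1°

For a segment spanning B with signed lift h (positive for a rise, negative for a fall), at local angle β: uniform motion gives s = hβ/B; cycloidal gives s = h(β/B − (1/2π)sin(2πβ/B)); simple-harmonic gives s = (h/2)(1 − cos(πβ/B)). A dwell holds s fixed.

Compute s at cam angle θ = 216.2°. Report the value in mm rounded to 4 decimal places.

seg 1 [0°–211.8°] cycloidal, h=22: full span → s += 22 → s = 22.0000
seg 2 [211.8°–238.9°] cycloidal, h=10: θ=216.2° here. β=4.4, B=27.1. 10·(0.1624 − sin(2π·0.1624)/(2π)) = 0.2673 → s = 22.2673

22.2673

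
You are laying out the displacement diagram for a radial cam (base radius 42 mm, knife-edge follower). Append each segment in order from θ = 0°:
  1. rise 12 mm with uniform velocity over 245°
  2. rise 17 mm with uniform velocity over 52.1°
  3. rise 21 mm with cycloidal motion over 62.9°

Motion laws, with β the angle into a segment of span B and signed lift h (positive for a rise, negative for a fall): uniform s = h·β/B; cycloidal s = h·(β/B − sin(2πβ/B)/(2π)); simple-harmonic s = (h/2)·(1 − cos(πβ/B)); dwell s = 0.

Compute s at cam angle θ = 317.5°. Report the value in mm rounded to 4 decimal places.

seg 1 [0°–245°] uniform, h=12: full span → s += 12 → s = 12.0000
seg 2 [245°–297.1°] uniform, h=17: full span → s += 17 → s = 29.0000
seg 3 [297.1°–360°] cycloidal, h=21: θ=317.5° here. β=20.4, B=62.9. 21·(0.3243 − sin(2π·0.3243)/(2π)) = 3.8264 → s = 32.8264

32.8264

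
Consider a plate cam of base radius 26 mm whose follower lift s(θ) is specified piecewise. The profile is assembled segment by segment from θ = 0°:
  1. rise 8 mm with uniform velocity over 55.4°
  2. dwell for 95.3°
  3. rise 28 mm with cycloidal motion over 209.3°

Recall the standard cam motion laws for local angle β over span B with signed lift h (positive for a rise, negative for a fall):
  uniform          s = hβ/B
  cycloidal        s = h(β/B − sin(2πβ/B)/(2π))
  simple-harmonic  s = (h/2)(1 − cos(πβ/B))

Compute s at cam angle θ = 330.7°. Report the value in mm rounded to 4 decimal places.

seg 1 [0°–55.4°] uniform, h=8: full span → s += 8 → s = 8.0000
seg 2 [55.4°–150.7°] dwell: s stays 8.0000
seg 3 [150.7°–360°] cycloidal, h=28: θ=330.7° here. β=180, B=209.3. 28·(0.8600 − sin(2π·0.8600)/(2π)) = 27.5138 → s = 35.5138

35.5138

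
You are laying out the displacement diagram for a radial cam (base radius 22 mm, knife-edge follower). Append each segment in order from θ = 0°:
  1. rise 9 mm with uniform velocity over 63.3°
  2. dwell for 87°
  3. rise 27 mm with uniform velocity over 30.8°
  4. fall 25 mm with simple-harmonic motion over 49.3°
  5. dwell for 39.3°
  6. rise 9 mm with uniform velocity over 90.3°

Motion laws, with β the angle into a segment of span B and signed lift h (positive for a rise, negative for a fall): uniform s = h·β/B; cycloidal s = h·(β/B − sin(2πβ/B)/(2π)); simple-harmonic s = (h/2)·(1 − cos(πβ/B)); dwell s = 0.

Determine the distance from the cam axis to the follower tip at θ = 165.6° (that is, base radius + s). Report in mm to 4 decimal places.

seg 1 [0°–63.3°] uniform, h=9: full span → s += 9 → s = 9.0000
seg 2 [63.3°–150.3°] dwell: s stays 9.0000
seg 3 [150.3°–181.1°] uniform, h=27: θ=165.6° here. β=15.3, B=30.8. 27·15.3/30.8 = 13.4123 → s = 22.4123
radial distance = base radius + s = 22 + 22.4123 = 44.4123

44.4123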